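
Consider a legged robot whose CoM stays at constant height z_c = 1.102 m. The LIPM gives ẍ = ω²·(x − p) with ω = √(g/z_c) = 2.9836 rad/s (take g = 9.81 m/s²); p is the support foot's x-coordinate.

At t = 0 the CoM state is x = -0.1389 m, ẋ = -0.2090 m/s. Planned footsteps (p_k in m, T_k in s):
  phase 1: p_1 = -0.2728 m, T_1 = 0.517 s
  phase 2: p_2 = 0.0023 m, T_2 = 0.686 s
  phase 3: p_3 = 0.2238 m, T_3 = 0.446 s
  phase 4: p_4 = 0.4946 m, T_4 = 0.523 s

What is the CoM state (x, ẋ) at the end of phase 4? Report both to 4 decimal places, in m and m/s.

phase 1: p=-0.2728, T=0.517, ωT=1.542521, cosh=2.445103, sinh=2.231262; start (x,ẋ)=(-0.138900, -0.209000) → end (x,ẋ)=(-0.101700, 0.380372)
phase 2: p=0.0023, T=0.686, ωT=2.046750, cosh=3.935924, sinh=3.806770; start (x,ẋ)=(-0.101700, 0.380372) → end (x,ẋ)=(0.078281, 0.315898)
phase 3: p=0.2238, T=0.446, ωT=1.330686, cosh=2.023966, sinh=1.759670; start (x,ẋ)=(0.078281, 0.315898) → end (x,ẋ)=(0.115584, -0.124632)
phase 4: p=0.4946, T=0.523, ωT=1.560423, cosh=2.485440, sinh=2.275393; start (x,ẋ)=(0.115584, -0.124632) → end (x,ẋ)=(-0.542470, -2.882852)

x = -0.5425, ẋ = -2.8829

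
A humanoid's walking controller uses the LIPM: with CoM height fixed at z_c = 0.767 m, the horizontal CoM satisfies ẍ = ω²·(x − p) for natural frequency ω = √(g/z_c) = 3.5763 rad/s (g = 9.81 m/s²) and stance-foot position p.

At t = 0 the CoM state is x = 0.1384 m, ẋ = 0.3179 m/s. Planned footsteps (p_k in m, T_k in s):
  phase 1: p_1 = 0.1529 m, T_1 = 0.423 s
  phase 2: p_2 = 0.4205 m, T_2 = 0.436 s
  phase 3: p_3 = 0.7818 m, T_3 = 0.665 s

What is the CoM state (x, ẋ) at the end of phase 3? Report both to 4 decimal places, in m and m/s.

phase 1: p=0.1529, T=0.423, ωT=1.512775, cosh=2.379804, sinh=2.159506; start (x,ẋ)=(0.138400, 0.317900) → end (x,ẋ)=(0.310353, 0.644555)
phase 2: p=0.4205, T=0.436, ωT=1.559267, cosh=2.482812, sinh=2.272522; start (x,ẋ)=(0.310353, 0.644555) → end (x,ẋ)=(0.556601, 0.705121)
phase 3: p=0.7818, T=0.665, ωT=2.378239, cosh=5.439306, sinh=5.346592; start (x,ẋ)=(0.556601, 0.705121) → end (x,ẋ)=(0.611037, -0.470657)

x = 0.6110, ẋ = -0.4707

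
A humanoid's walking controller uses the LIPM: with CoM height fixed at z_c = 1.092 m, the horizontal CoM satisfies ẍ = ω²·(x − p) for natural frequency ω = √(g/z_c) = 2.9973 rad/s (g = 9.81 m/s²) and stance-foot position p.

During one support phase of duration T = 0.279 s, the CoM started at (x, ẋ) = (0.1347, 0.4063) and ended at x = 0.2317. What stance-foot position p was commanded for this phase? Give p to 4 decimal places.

p = 0.2158

ωT = 2.9973·0.279 = 0.836247; cosh(ωT) = 1.370512, sinh(ωT) = 0.937178
x(T) = p + (x₀−p)·cosh(ωT) + (ẋ₀/ω)·sinh(ωT) ⇒ p·(1 − cosh) = x(T) − x₀·cosh − (ẋ₀/ω)·sinh
numerator   = 0.2317 − (0.1347)·1.370512 − (0.4063/2.9973)·0.937178 = -0.079947
denominator = 1 − 1.370512 = -0.370512
p = -0.079947 / -0.370512 = 0.2158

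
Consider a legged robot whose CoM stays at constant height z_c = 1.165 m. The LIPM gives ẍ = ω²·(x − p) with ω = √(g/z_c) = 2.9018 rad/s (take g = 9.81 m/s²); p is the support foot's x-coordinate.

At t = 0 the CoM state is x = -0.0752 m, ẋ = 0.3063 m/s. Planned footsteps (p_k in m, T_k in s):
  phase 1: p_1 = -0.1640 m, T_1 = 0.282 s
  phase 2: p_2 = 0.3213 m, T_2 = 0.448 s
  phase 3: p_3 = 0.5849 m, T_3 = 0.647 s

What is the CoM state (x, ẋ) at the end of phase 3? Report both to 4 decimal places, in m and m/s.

phase 1: p=-0.1640, T=0.282, ωT=0.818308, cosh=1.353919, sinh=0.912741; start (x,ẋ)=(-0.075200, 0.306300) → end (x,ẋ)=(0.052573, 0.649900)
phase 2: p=0.3213, T=0.448, ωT=1.300006, cosh=1.970925, sinh=1.698395; start (x,ẋ)=(0.052573, 0.649900) → end (x,ẋ)=(0.172039, -0.043492)
phase 3: p=0.5849, T=0.647, ωT=1.877465, cosh=3.344944, sinh=3.191966; start (x,ẋ)=(0.172039, -0.043492) → end (x,ẋ)=(-0.843938, -3.969583)

x = -0.8439, ẋ = -3.9696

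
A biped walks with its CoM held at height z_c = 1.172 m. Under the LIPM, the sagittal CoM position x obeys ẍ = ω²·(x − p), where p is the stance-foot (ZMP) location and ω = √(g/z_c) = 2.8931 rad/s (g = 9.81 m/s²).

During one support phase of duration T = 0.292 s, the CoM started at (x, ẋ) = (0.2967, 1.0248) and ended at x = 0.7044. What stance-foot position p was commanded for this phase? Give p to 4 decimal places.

ωT = 2.8931·0.292 = 0.844785; cosh(ωT) = 1.378564, sinh(ωT) = 0.948914
x(T) = p + (x₀−p)·cosh(ωT) + (ẋ₀/ω)·sinh(ωT) ⇒ p·(1 − cosh) = x(T) − x₀·cosh − (ẋ₀/ω)·sinh
numerator   = 0.7044 − (0.2967)·1.378564 − (1.0248/2.8931)·0.948914 = -0.040746
denominator = 1 − 1.378564 = -0.378564
p = -0.040746 / -0.378564 = 0.1076

p = 0.1076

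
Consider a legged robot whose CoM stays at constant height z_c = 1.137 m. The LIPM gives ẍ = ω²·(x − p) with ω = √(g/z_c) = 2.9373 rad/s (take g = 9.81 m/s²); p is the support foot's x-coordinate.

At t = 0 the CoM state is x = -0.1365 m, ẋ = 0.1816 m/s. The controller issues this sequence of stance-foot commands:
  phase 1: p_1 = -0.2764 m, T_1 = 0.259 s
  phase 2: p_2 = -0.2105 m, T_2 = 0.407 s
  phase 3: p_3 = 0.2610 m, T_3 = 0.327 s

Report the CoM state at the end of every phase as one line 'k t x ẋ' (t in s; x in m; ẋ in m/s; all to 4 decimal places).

1 0.2590 -0.0423 0.5804
2 0.6660 0.3895 1.7886
3 0.9930 1.1325 3.1000

phase 1: p=-0.2764, T=0.259, ωT=0.760761, cosh=1.303607, sinh=0.836296; start (x,ẋ)=(-0.136500, 0.181600) → end (x,ẋ)=(-0.042321, 0.580393)
phase 2: p=-0.2105, T=0.407, ωT=1.195481, cosh=1.803853, sinh=1.501295; start (x,ẋ)=(-0.042321, 0.580393) → end (x,ẋ)=(0.389517, 1.788571)
phase 3: p=0.2610, T=0.327, ωT=0.960497, cosh=1.497849, sinh=1.115146; start (x,ẋ)=(0.389517, 1.788571) → end (x,ẋ)=(1.132530, 3.099970)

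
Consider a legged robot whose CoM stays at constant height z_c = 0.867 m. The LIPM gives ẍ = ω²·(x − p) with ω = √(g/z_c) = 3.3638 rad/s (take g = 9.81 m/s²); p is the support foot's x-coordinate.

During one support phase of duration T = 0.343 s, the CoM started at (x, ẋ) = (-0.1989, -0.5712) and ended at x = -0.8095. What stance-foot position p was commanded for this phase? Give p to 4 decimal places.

ωT = 3.3638·0.343 = 1.153783; cosh(ωT) = 1.742803, sinh(ωT) = 1.427362
x(T) = p + (x₀−p)·cosh(ωT) + (ẋ₀/ω)·sinh(ωT) ⇒ p·(1 − cosh) = x(T) − x₀·cosh − (ẋ₀/ω)·sinh
numerator   = -0.8095 − (-0.1989)·1.742803 − (-0.5712/3.3638)·1.427362 = -0.220479
denominator = 1 − 1.742803 = -0.742803
p = -0.220479 / -0.742803 = 0.2968

p = 0.2968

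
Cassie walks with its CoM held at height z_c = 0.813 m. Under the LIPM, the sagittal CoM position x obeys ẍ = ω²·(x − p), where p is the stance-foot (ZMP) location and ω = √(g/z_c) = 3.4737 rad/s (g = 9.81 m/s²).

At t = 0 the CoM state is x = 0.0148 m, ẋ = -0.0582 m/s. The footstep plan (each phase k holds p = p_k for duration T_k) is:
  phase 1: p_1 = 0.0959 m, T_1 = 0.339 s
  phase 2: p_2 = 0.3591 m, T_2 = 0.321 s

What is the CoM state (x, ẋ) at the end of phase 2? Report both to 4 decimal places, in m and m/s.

phase 1: p=0.0959, T=0.339, ωT=1.177584, cosh=1.777272, sinh=1.469250; start (x,ẋ)=(0.014800, -0.058200) → end (x,ẋ)=(-0.072853, -0.517350)
phase 2: p=0.3591, T=0.321, ωT=1.115058, cosh=1.688820, sinh=1.360924; start (x,ẋ)=(-0.072853, -0.517350) → end (x,ẋ)=(-0.573078, -2.915745)

x = -0.5731, ẋ = -2.9157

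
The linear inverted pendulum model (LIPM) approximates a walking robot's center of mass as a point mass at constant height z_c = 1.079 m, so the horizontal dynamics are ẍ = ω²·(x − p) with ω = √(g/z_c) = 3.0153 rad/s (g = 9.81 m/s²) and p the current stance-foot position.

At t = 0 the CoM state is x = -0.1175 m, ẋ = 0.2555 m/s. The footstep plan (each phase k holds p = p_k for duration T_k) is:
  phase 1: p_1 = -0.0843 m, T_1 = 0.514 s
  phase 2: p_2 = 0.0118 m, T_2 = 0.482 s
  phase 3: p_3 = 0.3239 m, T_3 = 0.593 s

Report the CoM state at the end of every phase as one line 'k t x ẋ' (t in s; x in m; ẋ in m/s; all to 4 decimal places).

1 0.5140 0.0246 0.4038
2 0.9960 0.3113 0.9886
3 1.5890 1.2378 2.9274

phase 1: p=-0.0843, T=0.514, ωT=1.549864, cosh=2.461554, sinh=2.249277; start (x,ẋ)=(-0.117500, 0.255500) → end (x,ẋ)=(0.024568, 0.403756)
phase 2: p=0.0118, T=0.482, ωT=1.453375, cosh=2.255653, sinh=2.021873; start (x,ẋ)=(0.024568, 0.403756) → end (x,ẋ)=(0.311334, 0.988574)
phase 3: p=0.3239, T=0.593, ωT=1.788073, cosh=3.072602, sinh=2.905320; start (x,ẋ)=(0.311334, 0.988574) → end (x,ẋ)=(1.237805, 2.927408)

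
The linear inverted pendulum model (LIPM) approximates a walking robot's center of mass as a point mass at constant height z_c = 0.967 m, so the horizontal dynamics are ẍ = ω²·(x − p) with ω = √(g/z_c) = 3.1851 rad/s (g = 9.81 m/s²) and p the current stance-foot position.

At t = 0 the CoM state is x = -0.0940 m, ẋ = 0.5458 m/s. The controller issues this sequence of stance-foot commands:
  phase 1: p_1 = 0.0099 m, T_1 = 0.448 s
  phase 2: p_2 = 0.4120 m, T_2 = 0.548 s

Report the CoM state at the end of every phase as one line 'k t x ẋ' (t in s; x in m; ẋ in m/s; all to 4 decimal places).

1 0.4480 0.1174 0.5528
2 0.9960 0.0244 -0.9743

phase 1: p=0.0099, T=0.448, ωT=1.426925, cosh=2.202957, sinh=1.962911; start (x,ẋ)=(-0.094000, 0.545800) → end (x,ẋ)=(0.117378, 0.552784)
phase 2: p=0.4120, T=0.548, ωT=1.745435, cosh=2.951480, sinh=2.776911; start (x,ẋ)=(0.117378, 0.552784) → end (x,ẋ)=(0.024371, -0.974324)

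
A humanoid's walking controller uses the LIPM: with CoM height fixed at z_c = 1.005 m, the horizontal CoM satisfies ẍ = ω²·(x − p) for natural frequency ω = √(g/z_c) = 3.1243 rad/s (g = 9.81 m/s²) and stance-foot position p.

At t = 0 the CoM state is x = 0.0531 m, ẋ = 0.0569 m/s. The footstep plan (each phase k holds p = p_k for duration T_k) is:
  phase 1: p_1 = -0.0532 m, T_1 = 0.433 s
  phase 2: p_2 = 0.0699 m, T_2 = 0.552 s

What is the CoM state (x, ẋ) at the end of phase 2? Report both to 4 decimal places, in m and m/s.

phase 1: p=-0.0532, T=0.433, ωT=1.352822, cosh=2.063418, sinh=1.804908; start (x,ẋ)=(0.053100, 0.056900) → end (x,ẋ)=(0.199012, 0.716842)
phase 2: p=0.0699, T=0.552, ωT=1.724614, cosh=2.894297, sinh=2.716055; start (x,ẋ)=(0.199012, 0.716842) → end (x,ẋ)=(1.066764, 3.170373)

x = 1.0668, ẋ = 3.1704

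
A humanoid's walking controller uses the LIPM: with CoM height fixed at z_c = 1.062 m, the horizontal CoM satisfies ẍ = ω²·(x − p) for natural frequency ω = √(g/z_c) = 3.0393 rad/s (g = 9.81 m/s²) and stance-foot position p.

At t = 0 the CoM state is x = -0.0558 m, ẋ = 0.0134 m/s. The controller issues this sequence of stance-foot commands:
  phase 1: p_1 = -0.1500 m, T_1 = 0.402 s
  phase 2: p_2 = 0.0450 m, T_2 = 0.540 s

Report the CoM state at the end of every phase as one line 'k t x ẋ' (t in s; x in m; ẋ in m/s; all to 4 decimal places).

1 0.4020 0.0305 0.4683
2 0.9420 0.3890 1.1447

phase 1: p=-0.1500, T=0.402, ωT=1.221799, cosh=1.843993, sinh=1.549293; start (x,ẋ)=(-0.055800, 0.013400) → end (x,ẋ)=(0.030535, 0.468275)
phase 2: p=0.0450, T=0.540, ωT=1.641222, cosh=2.677608, sinh=2.483865; start (x,ẋ)=(0.030535, 0.468275) → end (x,ẋ)=(0.388965, 1.144657)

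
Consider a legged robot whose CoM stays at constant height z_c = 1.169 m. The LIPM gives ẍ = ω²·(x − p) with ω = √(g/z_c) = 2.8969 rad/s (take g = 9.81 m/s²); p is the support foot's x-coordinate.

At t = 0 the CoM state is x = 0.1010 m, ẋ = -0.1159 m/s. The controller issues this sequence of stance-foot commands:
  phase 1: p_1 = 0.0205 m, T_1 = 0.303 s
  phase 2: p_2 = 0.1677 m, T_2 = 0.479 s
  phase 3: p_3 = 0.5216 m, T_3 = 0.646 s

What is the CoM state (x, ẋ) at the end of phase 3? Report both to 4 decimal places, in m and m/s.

x = -1.3052, ẋ = -5.1233

phase 1: p=0.0205, T=0.303, ωT=0.877761, cosh=1.410610, sinh=0.994897; start (x,ẋ)=(0.101000, -0.115900) → end (x,ẋ)=(0.094250, 0.068521)
phase 2: p=0.1677, T=0.479, ωT=1.387615, cosh=2.127478, sinh=1.877808; start (x,ẋ)=(0.094250, 0.068521) → end (x,ẋ)=(0.055853, -0.253779)
phase 3: p=0.5216, T=0.646, ωT=1.871397, cosh=3.325639, sinh=3.171731; start (x,ẋ)=(0.055853, -0.253779) → end (x,ẋ)=(-1.305162, -5.123349)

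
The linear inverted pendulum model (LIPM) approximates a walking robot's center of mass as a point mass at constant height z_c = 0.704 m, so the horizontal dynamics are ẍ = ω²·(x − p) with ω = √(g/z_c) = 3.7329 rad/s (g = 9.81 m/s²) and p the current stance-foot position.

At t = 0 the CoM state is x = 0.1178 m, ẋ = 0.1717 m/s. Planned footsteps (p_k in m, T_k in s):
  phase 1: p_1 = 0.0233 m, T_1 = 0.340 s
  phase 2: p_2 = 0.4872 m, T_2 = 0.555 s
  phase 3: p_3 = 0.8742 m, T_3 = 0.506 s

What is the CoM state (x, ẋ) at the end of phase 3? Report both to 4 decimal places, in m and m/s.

phase 1: p=0.0233, T=0.340, ωT=1.269186, cosh=1.919508, sinh=1.638447; start (x,ẋ)=(0.117800, 0.171700) → end (x,ẋ)=(0.280056, 0.907557)
phase 2: p=0.4872, T=0.555, ωT=2.071760, cosh=4.032372, sinh=3.906408; start (x,ẋ)=(0.280056, 0.907557) → end (x,ẋ)=(0.601660, 0.638987)
phase 3: p=0.8742, T=0.506, ωT=1.888847, cosh=3.381495, sinh=3.230249; start (x,ẋ)=(0.601660, 0.638987) → end (x,ẋ)=(0.505551, -1.125614)

x = 0.5056, ẋ = -1.1256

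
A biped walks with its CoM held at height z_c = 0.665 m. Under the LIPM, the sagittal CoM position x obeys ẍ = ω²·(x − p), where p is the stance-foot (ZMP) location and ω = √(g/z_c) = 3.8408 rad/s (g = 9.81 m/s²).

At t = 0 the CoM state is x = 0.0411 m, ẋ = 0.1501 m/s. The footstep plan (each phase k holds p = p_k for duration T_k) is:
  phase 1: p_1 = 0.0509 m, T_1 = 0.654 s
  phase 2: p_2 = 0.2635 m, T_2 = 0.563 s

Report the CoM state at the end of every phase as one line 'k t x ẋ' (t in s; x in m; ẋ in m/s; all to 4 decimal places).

phase 1: p=0.0509, T=0.654, ωT=2.511883, cosh=6.204620, sinh=6.123505; start (x,ẋ)=(0.041100, 0.150100) → end (x,ẋ)=(0.229404, 0.700826)
phase 2: p=0.2635, T=0.563, ωT=2.162370, cosh=4.403384, sinh=4.288332; start (x,ẋ)=(0.229404, 0.700826) → end (x,ẋ)=(0.895847, 2.524418)

1 0.6540 0.2294 0.7008
2 1.2170 0.8958 2.5244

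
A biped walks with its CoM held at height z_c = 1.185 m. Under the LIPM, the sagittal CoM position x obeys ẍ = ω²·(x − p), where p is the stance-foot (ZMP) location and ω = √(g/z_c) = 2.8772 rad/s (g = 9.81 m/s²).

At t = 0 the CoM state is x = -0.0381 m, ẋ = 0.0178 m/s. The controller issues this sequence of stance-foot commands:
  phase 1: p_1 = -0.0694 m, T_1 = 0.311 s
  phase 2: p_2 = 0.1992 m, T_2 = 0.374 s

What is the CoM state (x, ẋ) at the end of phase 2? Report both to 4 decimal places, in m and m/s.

phase 1: p=-0.0694, T=0.311, ωT=0.894809, cosh=1.427777, sinh=1.019092; start (x,ẋ)=(-0.038100, 0.017800) → end (x,ẋ)=(-0.018406, 0.117190)
phase 2: p=0.1992, T=0.374, ωT=1.076073, cosh=1.637035, sinh=1.296103; start (x,ẋ)=(-0.018406, 0.117190) → end (x,ẋ)=(-0.104237, -0.619640)

x = -0.1042, ẋ = -0.6196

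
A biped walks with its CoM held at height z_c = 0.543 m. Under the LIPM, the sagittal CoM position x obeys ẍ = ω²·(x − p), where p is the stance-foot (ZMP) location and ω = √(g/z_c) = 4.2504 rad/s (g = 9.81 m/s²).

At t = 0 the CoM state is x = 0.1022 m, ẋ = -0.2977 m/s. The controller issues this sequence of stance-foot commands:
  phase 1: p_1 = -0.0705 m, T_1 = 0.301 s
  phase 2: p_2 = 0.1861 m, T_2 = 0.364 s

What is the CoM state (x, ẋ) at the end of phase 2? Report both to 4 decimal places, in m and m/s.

phase 1: p=-0.0705, T=0.301, ωT=1.279370, cosh=1.936294, sinh=1.658082; start (x,ẋ)=(0.102200, -0.297700) → end (x,ẋ)=(0.147765, 0.640670)
phase 2: p=0.1861, T=0.364, ωT=1.547146, cosh=2.455448, sinh=2.242593; start (x,ẋ)=(0.147765, 0.640670) → end (x,ẋ)=(0.430001, 1.207728)

x = 0.4300, ẋ = 1.2077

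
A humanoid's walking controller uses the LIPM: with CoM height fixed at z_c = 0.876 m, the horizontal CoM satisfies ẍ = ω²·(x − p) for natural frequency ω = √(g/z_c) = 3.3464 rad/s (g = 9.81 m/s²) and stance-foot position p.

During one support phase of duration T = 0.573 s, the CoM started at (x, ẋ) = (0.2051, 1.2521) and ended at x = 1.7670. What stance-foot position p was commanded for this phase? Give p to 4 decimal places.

p = 0.0772

ωT = 3.3464·0.573 = 1.917487; cosh(ωT) = 3.475408, sinh(ωT) = 3.328432
x(T) = p + (x₀−p)·cosh(ωT) + (ẋ₀/ω)·sinh(ωT) ⇒ p·(1 − cosh) = x(T) − x₀·cosh − (ẋ₀/ω)·sinh
numerator   = 1.7670 − (0.2051)·3.475408 − (1.2521/3.3464)·3.328432 = -0.191183
denominator = 1 − 3.475408 = -2.475408
p = -0.191183 / -2.475408 = 0.0772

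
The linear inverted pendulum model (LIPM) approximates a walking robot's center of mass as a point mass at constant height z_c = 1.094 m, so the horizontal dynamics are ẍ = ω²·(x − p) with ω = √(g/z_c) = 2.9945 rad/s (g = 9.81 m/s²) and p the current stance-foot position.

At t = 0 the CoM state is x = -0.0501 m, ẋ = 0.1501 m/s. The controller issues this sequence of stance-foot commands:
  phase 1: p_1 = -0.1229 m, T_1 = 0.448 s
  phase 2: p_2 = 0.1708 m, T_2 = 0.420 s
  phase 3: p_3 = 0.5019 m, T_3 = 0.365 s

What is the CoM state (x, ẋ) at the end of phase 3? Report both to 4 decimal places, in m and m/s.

phase 1: p=-0.1229, T=0.448, ωT=1.341536, cosh=2.043179, sinh=1.781735; start (x,ẋ)=(-0.050100, 0.150100) → end (x,ẋ)=(0.115153, 0.695099)
phase 2: p=0.1708, T=0.420, ωT=1.257690, cosh=1.900799, sinh=1.616489; start (x,ẋ)=(0.115153, 0.695099) → end (x,ẋ)=(0.440254, 1.051881)
phase 3: p=0.5019, T=0.365, ωT=1.092993, cosh=1.659200, sinh=1.323988; start (x,ẋ)=(0.440254, 1.051881) → end (x,ẋ)=(0.864696, 1.500875)

x = 0.8647, ẋ = 1.5009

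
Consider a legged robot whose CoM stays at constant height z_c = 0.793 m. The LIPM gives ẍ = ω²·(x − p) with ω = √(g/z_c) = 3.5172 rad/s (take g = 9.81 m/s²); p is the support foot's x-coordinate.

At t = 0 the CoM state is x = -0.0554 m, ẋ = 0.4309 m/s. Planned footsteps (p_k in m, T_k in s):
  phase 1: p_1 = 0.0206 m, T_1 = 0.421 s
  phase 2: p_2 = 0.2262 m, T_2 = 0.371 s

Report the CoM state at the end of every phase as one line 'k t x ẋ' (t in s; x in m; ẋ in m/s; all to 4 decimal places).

1 0.4210 0.1003 0.4390
2 0.7920 0.1901 0.1123

phase 1: p=0.0206, T=0.421, ωT=1.480741, cosh=2.311836, sinh=2.084367; start (x,ẋ)=(-0.055400, 0.430900) → end (x,ẋ)=(0.100261, 0.439004)
phase 2: p=0.2262, T=0.371, ωT=1.304881, cosh=1.979228, sinh=1.708023; start (x,ẋ)=(0.100261, 0.439004) → end (x,ẋ)=(0.190127, 0.112315)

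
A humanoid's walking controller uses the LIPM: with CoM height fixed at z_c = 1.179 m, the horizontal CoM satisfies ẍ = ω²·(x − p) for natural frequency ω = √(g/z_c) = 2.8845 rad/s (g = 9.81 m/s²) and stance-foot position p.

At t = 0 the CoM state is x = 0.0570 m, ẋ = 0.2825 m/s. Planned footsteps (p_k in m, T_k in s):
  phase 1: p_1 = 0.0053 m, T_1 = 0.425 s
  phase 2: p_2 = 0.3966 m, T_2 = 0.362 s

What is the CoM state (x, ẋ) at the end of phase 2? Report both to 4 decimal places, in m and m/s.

x = 0.4938, ẋ = 0.6913

phase 1: p=0.0053, T=0.425, ωT=1.225912, cosh=1.850382, sinh=1.556892; start (x,ẋ)=(0.057000, 0.282500) → end (x,ẋ)=(0.253442, 0.754910)
phase 2: p=0.3966, T=0.362, ωT=1.044189, cosh=1.596535, sinh=1.244558; start (x,ẋ)=(0.253442, 0.754910) → end (x,ẋ)=(0.493761, 0.691315)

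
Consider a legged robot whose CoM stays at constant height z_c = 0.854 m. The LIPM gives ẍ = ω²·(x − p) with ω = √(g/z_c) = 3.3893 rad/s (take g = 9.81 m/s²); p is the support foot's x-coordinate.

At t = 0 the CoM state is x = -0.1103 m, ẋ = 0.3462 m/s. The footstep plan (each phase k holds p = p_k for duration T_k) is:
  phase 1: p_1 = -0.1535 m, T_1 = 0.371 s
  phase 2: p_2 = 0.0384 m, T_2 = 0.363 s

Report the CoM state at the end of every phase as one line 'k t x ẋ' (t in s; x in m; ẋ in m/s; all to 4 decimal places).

phase 1: p=-0.1535, T=0.371, ωT=1.257430, cosh=1.900379, sinh=1.615995; start (x,ẋ)=(-0.110300, 0.346200) → end (x,ẋ)=(0.093662, 0.894522)
phase 2: p=0.0384, T=0.363, ωT=1.230316, cosh=1.857255, sinh=1.565055; start (x,ẋ)=(0.093662, 0.894522) → end (x,ẋ)=(0.554093, 1.954490)

1 0.3710 0.0937 0.8945
2 0.7340 0.5541 1.9545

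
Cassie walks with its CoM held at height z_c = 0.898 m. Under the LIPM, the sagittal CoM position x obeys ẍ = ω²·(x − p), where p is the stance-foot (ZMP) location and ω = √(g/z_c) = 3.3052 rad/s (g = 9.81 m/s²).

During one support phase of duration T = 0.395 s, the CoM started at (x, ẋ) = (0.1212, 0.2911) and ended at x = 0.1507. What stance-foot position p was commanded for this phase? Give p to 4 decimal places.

ωT = 3.3052·0.395 = 1.305554; cosh(ωT) = 1.980377, sinh(ωT) = 1.709355
x(T) = p + (x₀−p)·cosh(ωT) + (ẋ₀/ω)·sinh(ωT) ⇒ p·(1 − cosh) = x(T) − x₀·cosh − (ẋ₀/ω)·sinh
numerator   = 0.1507 − (0.1212)·1.980377 − (0.2911/3.3052)·1.709355 = -0.239870
denominator = 1 − 1.980377 = -0.980377
p = -0.239870 / -0.980377 = 0.2447

p = 0.2447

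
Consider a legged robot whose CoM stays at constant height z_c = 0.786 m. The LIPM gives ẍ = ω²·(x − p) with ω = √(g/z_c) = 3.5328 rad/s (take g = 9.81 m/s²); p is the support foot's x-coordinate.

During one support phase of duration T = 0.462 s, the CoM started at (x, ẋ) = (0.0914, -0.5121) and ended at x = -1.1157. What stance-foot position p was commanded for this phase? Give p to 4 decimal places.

p = 0.6053

ωT = 3.5328·0.462 = 1.632154; cosh(ωT) = 2.655193, sinh(ωT) = 2.459685
x(T) = p + (x₀−p)·cosh(ωT) + (ẋ₀/ω)·sinh(ωT) ⇒ p·(1 − cosh) = x(T) − x₀·cosh − (ẋ₀/ω)·sinh
numerator   = -1.1157 − (0.0914)·2.655193 − (-0.5121/3.5328)·2.459685 = -1.001839
denominator = 1 − 2.655193 = -1.655193
p = -1.001839 / -1.655193 = 0.6053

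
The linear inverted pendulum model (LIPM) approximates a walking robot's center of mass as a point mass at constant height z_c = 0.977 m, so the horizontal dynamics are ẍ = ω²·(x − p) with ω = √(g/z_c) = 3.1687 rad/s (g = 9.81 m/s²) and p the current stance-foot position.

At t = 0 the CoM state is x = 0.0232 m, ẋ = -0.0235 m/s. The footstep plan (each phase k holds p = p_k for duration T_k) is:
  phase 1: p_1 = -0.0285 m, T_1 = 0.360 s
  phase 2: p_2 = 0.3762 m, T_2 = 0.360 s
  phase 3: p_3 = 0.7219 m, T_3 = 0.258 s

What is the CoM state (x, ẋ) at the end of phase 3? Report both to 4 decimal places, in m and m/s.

phase 1: p=-0.0285, T=0.360, ωT=1.140732, cosh=1.724321, sinh=1.404736; start (x,ẋ)=(0.023200, -0.023500) → end (x,ẋ)=(0.050229, 0.189605)
phase 2: p=0.3762, T=0.360, ωT=1.140732, cosh=1.724321, sinh=1.404736; start (x,ẋ)=(0.050229, 0.189605) → end (x,ẋ)=(-0.101823, -1.124016)
phase 3: p=0.7219, T=0.258, ωT=0.817525, cosh=1.353205, sinh=0.911682; start (x,ẋ)=(-0.101823, -1.124016) → end (x,ẋ)=(-0.716162, -3.900633)

x = -0.7162, ẋ = -3.9006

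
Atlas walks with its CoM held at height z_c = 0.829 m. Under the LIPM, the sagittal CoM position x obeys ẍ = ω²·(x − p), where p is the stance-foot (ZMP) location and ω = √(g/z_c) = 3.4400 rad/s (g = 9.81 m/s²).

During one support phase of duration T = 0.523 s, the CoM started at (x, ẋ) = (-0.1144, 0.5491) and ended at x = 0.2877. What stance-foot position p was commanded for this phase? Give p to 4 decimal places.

ωT = 3.4400·0.523 = 1.799120; cosh(ωT) = 3.104885, sinh(ωT) = 2.939441
x(T) = p + (x₀−p)·cosh(ωT) + (ẋ₀/ω)·sinh(ωT) ⇒ p·(1 − cosh) = x(T) − x₀·cosh − (ẋ₀/ω)·sinh
numerator   = 0.2877 − (-0.1144)·3.104885 − (0.5491/3.4400)·2.939441 = 0.173699
denominator = 1 − 3.104885 = -2.104885
p = 0.173699 / -2.104885 = -0.0825

p = -0.0825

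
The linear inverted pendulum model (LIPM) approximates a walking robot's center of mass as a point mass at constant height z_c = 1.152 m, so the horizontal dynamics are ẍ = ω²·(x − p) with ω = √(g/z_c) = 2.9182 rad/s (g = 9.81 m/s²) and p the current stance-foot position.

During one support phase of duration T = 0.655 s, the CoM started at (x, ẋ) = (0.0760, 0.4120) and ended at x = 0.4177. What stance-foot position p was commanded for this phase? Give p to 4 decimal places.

p = 0.1270

ωT = 2.9182·0.655 = 1.911421; cosh(ωT) = 3.455281, sinh(ωT) = 3.307411
x(T) = p + (x₀−p)·cosh(ωT) + (ẋ₀/ω)·sinh(ωT) ⇒ p·(1 − cosh) = x(T) − x₀·cosh − (ẋ₀/ω)·sinh
numerator   = 0.4177 − (0.0760)·3.455281 − (0.4120/2.9182)·3.307411 = -0.311851
denominator = 1 − 3.455281 = -2.455281
p = -0.311851 / -2.455281 = 0.1270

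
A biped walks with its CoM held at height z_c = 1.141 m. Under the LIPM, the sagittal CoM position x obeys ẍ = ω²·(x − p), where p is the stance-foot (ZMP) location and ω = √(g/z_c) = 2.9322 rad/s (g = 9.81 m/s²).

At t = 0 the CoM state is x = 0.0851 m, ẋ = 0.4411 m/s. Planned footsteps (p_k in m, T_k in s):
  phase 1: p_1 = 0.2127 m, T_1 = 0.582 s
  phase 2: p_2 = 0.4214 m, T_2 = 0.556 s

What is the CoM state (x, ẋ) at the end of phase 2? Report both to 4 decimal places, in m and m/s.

phase 1: p=0.2127, T=0.582, ωT=1.706540, cosh=2.845680, sinh=2.664187; start (x,ẋ)=(0.085100, 0.441100) → end (x,ẋ)=(0.250373, 0.258427)
phase 2: p=0.4214, T=0.556, ωT=1.630303, cosh=2.650646, sinh=2.454776; start (x,ẋ)=(0.250373, 0.258427) → end (x,ẋ)=(0.184418, -0.546034)

x = 0.1844, ẋ = -0.5460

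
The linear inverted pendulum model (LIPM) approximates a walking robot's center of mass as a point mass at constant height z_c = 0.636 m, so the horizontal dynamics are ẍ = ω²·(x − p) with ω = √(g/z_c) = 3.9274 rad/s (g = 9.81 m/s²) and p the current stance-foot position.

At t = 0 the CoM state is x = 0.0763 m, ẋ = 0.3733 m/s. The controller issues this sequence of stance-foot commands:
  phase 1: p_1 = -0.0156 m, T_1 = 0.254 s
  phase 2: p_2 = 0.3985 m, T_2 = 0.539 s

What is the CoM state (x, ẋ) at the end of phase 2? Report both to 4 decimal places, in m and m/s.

x = 0.7590, ẋ = 1.6124

phase 1: p=-0.0156, T=0.254, ωT=0.997560, cosh=1.540217, sinh=1.171439; start (x,ẋ)=(0.076300, 0.373300) → end (x,ẋ)=(0.237291, 0.997768)
phase 2: p=0.3985, T=0.539, ωT=2.116869, cosh=4.212749, sinh=4.092341; start (x,ẋ)=(0.237291, 0.997768) → end (x,ẋ)=(0.759041, 1.612361)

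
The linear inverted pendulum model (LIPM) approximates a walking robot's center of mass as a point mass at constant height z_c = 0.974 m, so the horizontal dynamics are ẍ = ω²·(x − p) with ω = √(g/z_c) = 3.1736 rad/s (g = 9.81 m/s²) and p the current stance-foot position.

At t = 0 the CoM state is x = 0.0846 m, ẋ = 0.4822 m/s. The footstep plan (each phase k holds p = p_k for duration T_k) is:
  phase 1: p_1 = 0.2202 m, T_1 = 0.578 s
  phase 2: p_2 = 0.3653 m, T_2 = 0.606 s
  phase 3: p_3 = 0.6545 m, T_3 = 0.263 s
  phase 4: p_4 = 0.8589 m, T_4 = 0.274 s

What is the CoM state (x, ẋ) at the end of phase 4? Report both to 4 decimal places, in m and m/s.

phase 1: p=0.2202, T=0.578, ωT=1.834341, cosh=3.210362, sinh=3.050643; start (x,ẋ)=(0.084600, 0.482200) → end (x,ẋ)=(0.248393, 0.235222)
phase 2: p=0.3653, T=0.606, ωT=1.923202, cosh=3.494485, sinh=3.348347; start (x,ẋ)=(0.248393, 0.235222) → end (x,ẋ)=(0.204944, -0.420312)
phase 3: p=0.6545, T=0.263, ωT=0.834657, cosh=1.369023, sinh=0.935000; start (x,ẋ)=(0.204944, -0.420312) → end (x,ẋ)=(-0.084785, -1.909393)
phase 4: p=0.8589, T=0.274, ωT=0.869566, cosh=1.402505, sinh=0.983371; start (x,ẋ)=(-0.084785, -1.909393) → end (x,ẋ)=(-1.056267, -5.623011)

x = -1.0563, ẋ = -5.6230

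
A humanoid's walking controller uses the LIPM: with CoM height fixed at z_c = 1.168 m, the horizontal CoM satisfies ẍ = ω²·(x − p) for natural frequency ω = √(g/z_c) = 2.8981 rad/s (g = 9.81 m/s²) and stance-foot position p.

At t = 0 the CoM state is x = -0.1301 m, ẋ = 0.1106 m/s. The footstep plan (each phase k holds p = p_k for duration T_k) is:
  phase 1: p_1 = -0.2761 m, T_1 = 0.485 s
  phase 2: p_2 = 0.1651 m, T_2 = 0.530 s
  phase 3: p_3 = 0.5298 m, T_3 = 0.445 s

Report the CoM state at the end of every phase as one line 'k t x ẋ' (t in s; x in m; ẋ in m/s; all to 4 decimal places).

1 0.4850 0.1126 1.0499
2 1.0150 0.8401 2.2150
3 1.4600 2.4185 5.8359

phase 1: p=-0.2761, T=0.485, ωT=1.405578, cosh=2.161555, sinh=1.916330; start (x,ẋ)=(-0.130100, 0.110600) → end (x,ẋ)=(0.112620, 1.049911)
phase 2: p=0.1651, T=0.530, ωT=1.535993, cosh=2.430589, sinh=2.215347; start (x,ẋ)=(0.112620, 1.049911) → end (x,ẋ)=(0.840108, 2.214963)
phase 3: p=0.5298, T=0.445, ωT=1.289654, cosh=1.953449, sinh=1.678083; start (x,ẋ)=(0.840108, 2.214963) → end (x,ẋ)=(2.418498, 5.835924)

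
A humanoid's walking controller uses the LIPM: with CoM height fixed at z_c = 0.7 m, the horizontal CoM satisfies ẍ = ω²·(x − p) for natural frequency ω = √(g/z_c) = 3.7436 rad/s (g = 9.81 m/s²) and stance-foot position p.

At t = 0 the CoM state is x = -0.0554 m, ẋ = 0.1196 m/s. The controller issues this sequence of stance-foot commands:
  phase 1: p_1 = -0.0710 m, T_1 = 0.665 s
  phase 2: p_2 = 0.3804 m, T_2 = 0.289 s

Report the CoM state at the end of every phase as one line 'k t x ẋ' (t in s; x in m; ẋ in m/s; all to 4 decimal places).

1 0.6650 0.2149 1.0754
2 0.9540 0.4833 0.9599

phase 1: p=-0.0710, T=0.665, ωT=2.489494, cosh=6.069063, sinh=5.986111; start (x,ẋ)=(-0.055400, 0.119600) → end (x,ẋ)=(0.214921, 1.075450)
phase 2: p=0.3804, T=0.289, ωT=1.081900, cosh=1.644616, sinh=1.305665; start (x,ẋ)=(0.214921, 1.075450) → end (x,ẋ)=(0.483338, 0.959858)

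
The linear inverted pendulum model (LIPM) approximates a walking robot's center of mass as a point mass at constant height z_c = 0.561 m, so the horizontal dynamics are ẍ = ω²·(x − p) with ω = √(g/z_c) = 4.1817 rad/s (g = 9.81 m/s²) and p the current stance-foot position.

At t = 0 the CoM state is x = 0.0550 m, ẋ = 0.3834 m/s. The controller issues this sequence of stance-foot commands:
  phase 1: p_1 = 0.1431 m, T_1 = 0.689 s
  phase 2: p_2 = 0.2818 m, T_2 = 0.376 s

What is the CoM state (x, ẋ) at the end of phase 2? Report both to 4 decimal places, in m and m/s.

phase 1: p=0.1431, T=0.689, ωT=2.881191, cosh=8.945788, sinh=8.889720; start (x,ẋ)=(0.055000, 0.383400) → end (x,ẋ)=(0.170032, 0.154773)
phase 2: p=0.2818, T=0.376, ωT=1.572319, cosh=2.512686, sinh=2.305123; start (x,ẋ)=(0.170032, 0.154773) → end (x,ẋ)=(0.086279, -0.688474)

x = 0.0863, ẋ = -0.6885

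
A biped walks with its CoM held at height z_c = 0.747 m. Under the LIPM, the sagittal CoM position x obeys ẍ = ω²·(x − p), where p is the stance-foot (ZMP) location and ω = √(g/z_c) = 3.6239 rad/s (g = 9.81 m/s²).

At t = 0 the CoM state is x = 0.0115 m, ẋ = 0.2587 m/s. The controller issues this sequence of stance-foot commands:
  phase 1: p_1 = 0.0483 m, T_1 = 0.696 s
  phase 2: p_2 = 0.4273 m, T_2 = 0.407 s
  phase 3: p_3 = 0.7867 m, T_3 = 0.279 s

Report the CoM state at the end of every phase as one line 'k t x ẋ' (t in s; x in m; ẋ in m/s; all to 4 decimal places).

1 0.6960 0.2594 0.7964
2 1.1030 0.4962 0.5712
3 1.3820 0.5226 -0.3663

phase 1: p=0.0483, T=0.696, ωT=2.522234, cosh=6.268339, sinh=6.188059; start (x,ẋ)=(0.011500, 0.258700) → end (x,ẋ)=(0.259373, 0.796383)
phase 2: p=0.4273, T=0.407, ωT=1.474927, cosh=2.299757, sinh=2.070961; start (x,ẋ)=(0.259373, 0.796383) → end (x,ẋ)=(0.496221, 0.571203)
phase 3: p=0.7867, T=0.279, ωT=1.011068, cosh=1.556183, sinh=1.192352; start (x,ẋ)=(0.496221, 0.571203) → end (x,ẋ)=(0.522601, -0.366255)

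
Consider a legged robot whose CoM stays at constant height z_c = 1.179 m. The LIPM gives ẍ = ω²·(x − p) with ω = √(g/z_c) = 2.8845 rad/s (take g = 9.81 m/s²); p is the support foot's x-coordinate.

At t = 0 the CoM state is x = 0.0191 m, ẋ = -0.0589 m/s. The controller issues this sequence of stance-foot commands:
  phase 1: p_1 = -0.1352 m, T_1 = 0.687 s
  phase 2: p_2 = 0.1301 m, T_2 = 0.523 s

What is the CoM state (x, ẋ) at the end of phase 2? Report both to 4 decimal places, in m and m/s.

x = 1.6990, ẋ = 4.6795

phase 1: p=-0.1352, T=0.687, ωT=1.981652, cosh=3.696278, sinh=3.558436; start (x,ẋ)=(0.019100, -0.058900) → end (x,ẋ)=(0.362474, 1.366072)
phase 2: p=0.1301, T=0.523, ωT=1.508594, cosh=2.370795, sinh=2.149574; start (x,ẋ)=(0.362474, 1.366072) → end (x,ẋ)=(1.699030, 4.679501)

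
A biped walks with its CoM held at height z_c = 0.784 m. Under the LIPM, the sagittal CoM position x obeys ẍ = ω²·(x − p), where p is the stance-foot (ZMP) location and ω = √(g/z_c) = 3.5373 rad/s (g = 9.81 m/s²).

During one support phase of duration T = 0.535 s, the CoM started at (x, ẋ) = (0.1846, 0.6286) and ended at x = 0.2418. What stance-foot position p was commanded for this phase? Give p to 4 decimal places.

ωT = 3.5373·0.535 = 1.892456; cosh(ωT) = 3.393172, sinh(ωT) = 3.242471
x(T) = p + (x₀−p)·cosh(ωT) + (ẋ₀/ω)·sinh(ωT) ⇒ p·(1 − cosh) = x(T) − x₀·cosh − (ẋ₀/ω)·sinh
numerator   = 0.2418 − (0.1846)·3.393172 − (0.6286/3.5373)·3.242471 = -0.960787
denominator = 1 − 3.393172 = -2.393172
p = -0.960787 / -2.393172 = 0.4015

p = 0.4015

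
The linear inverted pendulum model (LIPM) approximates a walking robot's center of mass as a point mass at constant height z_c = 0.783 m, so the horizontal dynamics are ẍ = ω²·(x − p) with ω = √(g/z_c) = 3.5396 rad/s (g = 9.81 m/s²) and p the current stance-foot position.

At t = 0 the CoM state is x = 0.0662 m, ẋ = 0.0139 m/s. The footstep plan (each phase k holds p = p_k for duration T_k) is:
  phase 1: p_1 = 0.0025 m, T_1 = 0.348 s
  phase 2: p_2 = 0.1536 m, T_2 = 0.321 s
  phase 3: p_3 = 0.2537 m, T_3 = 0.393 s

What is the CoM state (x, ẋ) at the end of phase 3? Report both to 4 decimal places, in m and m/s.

x = 0.5398, ẋ = 1.1386

phase 1: p=0.0025, T=0.348, ωT=1.231781, cosh=1.859550, sinh=1.567777; start (x,ẋ)=(0.066200, 0.013900) → end (x,ẋ)=(0.127110, 0.379338)
phase 2: p=0.1536, T=0.321, ωT=1.136212, cosh=1.717989, sinh=1.396956; start (x,ẋ)=(0.127110, 0.379338) → end (x,ẋ)=(0.257802, 0.520715)
phase 3: p=0.2537, T=0.393, ωT=1.391063, cosh=2.133965, sinh=1.885154; start (x,ẋ)=(0.257802, 0.520715) → end (x,ẋ)=(0.539781, 1.138560)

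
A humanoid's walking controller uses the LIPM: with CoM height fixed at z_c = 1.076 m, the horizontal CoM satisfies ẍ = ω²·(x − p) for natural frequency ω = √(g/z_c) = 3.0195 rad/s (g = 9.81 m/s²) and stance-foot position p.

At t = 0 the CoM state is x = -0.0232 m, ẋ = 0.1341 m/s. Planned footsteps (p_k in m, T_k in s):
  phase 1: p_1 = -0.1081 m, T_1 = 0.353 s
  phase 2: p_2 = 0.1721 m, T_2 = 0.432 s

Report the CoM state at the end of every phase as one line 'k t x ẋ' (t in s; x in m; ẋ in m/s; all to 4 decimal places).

phase 1: p=-0.1081, T=0.353, ωT=1.065883, cosh=1.623913, sinh=1.279490; start (x,ẋ)=(-0.023200, 0.134100) → end (x,ẋ)=(0.086594, 0.545771)
phase 2: p=0.1721, T=0.432, ωT=1.304424, cosh=1.978447, sinh=1.707118; start (x,ẋ)=(0.086594, 0.545771) → end (x,ẋ)=(0.311491, 0.639027)

1 0.3530 0.0866 0.5458
2 0.7850 0.3115 0.6390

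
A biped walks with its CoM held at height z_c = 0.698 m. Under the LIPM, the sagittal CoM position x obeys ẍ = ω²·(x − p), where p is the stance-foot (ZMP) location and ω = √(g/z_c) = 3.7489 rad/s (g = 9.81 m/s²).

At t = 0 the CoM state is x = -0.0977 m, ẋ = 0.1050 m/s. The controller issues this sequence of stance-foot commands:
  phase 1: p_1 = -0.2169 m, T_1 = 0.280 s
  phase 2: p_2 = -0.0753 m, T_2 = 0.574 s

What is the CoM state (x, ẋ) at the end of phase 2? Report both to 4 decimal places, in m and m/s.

x = 1.1179, ẋ = 4.5210

phase 1: p=-0.2169, T=0.280, ωT=1.049692, cosh=1.603408, sinh=1.253363; start (x,ẋ)=(-0.097700, 0.105000) → end (x,ẋ)=(0.009331, 0.728447)
phase 2: p=-0.0753, T=0.574, ωT=2.151869, cosh=4.358591, sinh=4.242324; start (x,ẋ)=(0.009331, 0.728447) → end (x,ẋ)=(1.117894, 4.520972)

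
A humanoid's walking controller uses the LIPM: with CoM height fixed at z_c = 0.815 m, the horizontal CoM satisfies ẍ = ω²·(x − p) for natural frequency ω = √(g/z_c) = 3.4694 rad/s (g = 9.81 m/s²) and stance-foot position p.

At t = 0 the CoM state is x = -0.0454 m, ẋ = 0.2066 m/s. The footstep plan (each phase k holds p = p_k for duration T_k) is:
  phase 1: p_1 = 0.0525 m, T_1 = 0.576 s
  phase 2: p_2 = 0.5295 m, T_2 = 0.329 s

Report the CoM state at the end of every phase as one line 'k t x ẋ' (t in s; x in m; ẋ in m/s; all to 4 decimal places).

1 0.5760 -0.0996 -0.4538
2 0.9050 -0.7398 -3.8516

phase 1: p=0.0525, T=0.576, ωT=1.998374, cosh=3.756305, sinh=3.620749; start (x,ẋ)=(-0.045400, 0.206600) → end (x,ẋ)=(-0.099630, -0.453750)
phase 2: p=0.5295, T=0.329, ωT=1.141433, cosh=1.725306, sinh=1.405945; start (x,ẋ)=(-0.099630, -0.453750) → end (x,ẋ)=(-0.739819, -3.851617)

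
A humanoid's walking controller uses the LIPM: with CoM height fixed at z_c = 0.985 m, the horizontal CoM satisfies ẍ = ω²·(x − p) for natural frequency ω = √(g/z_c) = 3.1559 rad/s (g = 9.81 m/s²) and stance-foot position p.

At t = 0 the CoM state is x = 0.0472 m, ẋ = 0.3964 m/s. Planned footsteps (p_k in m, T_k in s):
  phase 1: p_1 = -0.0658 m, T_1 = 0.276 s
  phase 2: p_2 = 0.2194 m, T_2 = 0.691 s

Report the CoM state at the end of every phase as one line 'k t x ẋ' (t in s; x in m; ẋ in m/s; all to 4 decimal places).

phase 1: p=-0.0658, T=0.276, ωT=0.871028, cosh=1.403944, sinh=0.985423; start (x,ẋ)=(0.047200, 0.396400) → end (x,ẋ)=(0.216621, 0.907942)
phase 2: p=0.2194, T=0.691, ωT=2.180727, cosh=4.482849, sinh=4.369890; start (x,ẋ)=(0.216621, 0.907942) → end (x,ẋ)=(1.464143, 4.031836)

1 0.2760 0.2166 0.9079
2 0.9670 1.4641 4.0318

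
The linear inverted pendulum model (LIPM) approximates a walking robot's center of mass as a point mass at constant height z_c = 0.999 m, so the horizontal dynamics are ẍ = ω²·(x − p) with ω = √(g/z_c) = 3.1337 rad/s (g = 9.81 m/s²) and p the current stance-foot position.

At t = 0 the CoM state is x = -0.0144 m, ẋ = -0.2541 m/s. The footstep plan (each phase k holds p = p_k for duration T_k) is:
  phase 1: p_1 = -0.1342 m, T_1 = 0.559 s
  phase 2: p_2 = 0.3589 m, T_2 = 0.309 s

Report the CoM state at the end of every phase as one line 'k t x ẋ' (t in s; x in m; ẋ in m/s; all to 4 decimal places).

1 0.5590 -0.0052 0.2951
2 0.8680 -0.0835 -0.8412

phase 1: p=-0.1342, T=0.559, ωT=1.751738, cosh=2.969043, sinh=2.795571; start (x,ẋ)=(-0.014400, -0.254100) → end (x,ẋ)=(-0.005191, 0.295072)
phase 2: p=0.3589, T=0.309, ωT=0.968313, cosh=1.506611, sinh=1.126888; start (x,ẋ)=(-0.005191, 0.295072) → end (x,ẋ)=(-0.083535, -0.841167)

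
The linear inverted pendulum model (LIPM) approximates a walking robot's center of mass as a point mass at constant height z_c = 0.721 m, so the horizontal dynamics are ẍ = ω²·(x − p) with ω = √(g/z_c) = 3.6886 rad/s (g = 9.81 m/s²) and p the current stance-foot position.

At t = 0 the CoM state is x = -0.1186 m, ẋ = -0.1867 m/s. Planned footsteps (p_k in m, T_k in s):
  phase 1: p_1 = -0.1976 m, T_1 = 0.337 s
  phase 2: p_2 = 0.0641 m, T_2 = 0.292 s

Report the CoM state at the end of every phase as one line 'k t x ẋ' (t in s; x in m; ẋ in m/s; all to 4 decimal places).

phase 1: p=-0.1976, T=0.337, ωT=1.243058, cosh=1.877349, sinh=1.588849; start (x,ẋ)=(-0.118600, -0.186700) → end (x,ẋ)=(-0.129710, 0.112488)
phase 2: p=0.0641, T=0.292, ωT=1.077071, cosh=1.638330, sinh=1.297738; start (x,ẋ)=(-0.129710, 0.112488) → end (x,ẋ)=(-0.213848, -0.743442)

1 0.3370 -0.1297 0.1125
2 0.6290 -0.2138 -0.7434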